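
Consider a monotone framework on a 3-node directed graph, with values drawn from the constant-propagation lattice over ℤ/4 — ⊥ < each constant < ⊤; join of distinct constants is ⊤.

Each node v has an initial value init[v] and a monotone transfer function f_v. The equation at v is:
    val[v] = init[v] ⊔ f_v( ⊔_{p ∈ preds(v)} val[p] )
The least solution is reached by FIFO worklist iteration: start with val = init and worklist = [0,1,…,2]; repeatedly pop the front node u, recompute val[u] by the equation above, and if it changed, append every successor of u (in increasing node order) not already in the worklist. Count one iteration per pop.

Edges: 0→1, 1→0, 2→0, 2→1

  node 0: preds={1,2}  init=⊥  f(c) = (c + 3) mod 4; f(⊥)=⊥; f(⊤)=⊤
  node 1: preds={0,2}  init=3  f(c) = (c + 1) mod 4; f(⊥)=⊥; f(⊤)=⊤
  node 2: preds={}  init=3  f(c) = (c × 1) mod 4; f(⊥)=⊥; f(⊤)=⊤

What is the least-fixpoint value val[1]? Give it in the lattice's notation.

⊤

Trace (5 dequeues):
  [1] u=0 | in 3 | out 2 | prev ⊥ | push {}
  [2] u=1 | in ⊤ | out ⊤ | prev 3 | push {0}
  [3] u=2 | in ⊥ | out 3 | ==
  [4] u=0 | in ⊤ | out ⊤ | prev 2 | push {1}
  [5] u=1 | in ⊤ | out ⊤ | ==

Converged values:
  [0] ⊤
  [1] ⊤
  [2] 3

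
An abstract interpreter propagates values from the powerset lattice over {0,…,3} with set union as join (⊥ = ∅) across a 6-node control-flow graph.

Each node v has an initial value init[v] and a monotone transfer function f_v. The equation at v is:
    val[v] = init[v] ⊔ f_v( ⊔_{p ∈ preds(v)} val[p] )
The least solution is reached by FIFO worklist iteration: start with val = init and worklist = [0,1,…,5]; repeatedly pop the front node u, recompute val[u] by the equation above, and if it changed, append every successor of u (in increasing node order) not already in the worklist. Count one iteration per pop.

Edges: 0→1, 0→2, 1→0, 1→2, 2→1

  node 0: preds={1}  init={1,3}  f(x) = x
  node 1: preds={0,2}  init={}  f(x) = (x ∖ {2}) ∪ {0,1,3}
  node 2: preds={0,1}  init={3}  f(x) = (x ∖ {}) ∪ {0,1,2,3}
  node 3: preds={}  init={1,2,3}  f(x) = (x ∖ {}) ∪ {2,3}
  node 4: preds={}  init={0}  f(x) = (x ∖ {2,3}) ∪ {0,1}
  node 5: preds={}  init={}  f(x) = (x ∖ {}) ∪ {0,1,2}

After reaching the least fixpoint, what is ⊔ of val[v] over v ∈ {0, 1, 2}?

Worklist (9 pops):
  #1 pop 0: in={} → {1,3} (no change)
  #2 pop 1: in={1,3} → {0,1,3} (was {}); enqueue [0]
  #3 pop 2: in={0,1,3} → {0,1,2,3} (was {3}); enqueue [1]
  #4 pop 3: in={} → {1,2,3} (no change)
  #5 pop 4: in={} → {0,1} (was {0}); enqueue []
  #6 pop 5: in={} → {0,1,2} (was {}); enqueue []
  #7 pop 0: in={0,1,3} → {0,1,3} (was {1,3}); enqueue [2]
  #8 pop 1: in={0,1,2,3} → {0,1,3} (no change)
  #9 pop 2: in={0,1,3} → {0,1,2,3} (no change)

Fixpoint:
  val[0] = {0,1,3}
  val[1] = {0,1,3}
  val[2] = {0,1,2,3}
  val[3] = {1,2,3}
  val[4] = {0,1}
  val[5] = {0,1,2}

{0,1,2,3}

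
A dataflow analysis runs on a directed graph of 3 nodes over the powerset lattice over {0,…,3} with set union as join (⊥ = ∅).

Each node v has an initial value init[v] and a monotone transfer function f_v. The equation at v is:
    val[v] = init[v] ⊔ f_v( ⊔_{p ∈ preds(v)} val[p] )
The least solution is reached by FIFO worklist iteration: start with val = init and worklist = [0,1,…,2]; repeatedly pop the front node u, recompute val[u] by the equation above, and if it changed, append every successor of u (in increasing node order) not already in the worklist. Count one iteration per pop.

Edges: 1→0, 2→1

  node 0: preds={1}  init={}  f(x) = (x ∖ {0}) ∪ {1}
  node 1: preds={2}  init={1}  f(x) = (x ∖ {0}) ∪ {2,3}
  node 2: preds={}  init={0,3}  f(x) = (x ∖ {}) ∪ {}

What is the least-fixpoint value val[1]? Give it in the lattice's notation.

Iteration log — 4 steps:
  step 1. node 0  ⊔preds={1}  new={1}  old={}  +wl: 
  step 2. node 1  ⊔preds={0,3}  new={1,2,3}  old={1}  +wl: 0
  step 3. node 2  ⊔preds={}  new={0,3}  stable
  step 4. node 0  ⊔preds={1,2,3}  new={1,2,3}  old={1}  +wl: 

Least fixpoint reached:
  node 0: {1,2,3}
  node 1: {1,2,3}
  node 2: {0,3}

{1,2,3}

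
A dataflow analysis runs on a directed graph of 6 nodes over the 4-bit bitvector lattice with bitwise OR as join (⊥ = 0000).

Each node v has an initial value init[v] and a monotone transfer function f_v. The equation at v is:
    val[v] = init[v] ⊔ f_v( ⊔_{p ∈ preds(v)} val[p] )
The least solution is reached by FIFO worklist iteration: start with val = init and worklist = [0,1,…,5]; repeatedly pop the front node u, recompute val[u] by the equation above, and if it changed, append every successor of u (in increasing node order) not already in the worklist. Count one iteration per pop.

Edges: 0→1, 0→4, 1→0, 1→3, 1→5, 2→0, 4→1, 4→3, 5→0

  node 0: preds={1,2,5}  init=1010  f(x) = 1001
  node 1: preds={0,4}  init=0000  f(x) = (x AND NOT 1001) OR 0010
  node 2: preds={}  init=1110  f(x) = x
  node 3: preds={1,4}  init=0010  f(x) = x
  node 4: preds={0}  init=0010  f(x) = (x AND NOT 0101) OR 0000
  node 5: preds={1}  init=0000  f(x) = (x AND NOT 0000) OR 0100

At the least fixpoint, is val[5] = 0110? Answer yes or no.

Worklist (9 pops):
  #1 pop 0: in=1110 → 1011 (was 1010); enqueue []
  #2 pop 1: in=1011 → 0010 (was 0000); enqueue [0]
  #3 pop 2: in=0000 → 1110 (no change)
  #4 pop 3: in=0010 → 0010 (no change)
  #5 pop 4: in=1011 → 1010 (was 0010); enqueue [1,3]
  #6 pop 5: in=0010 → 0110 (was 0000); enqueue []
  #7 pop 0: in=1110 → 1011 (no change)
  #8 pop 1: in=1011 → 0010 (no change)
  #9 pop 3: in=1010 → 1010 (was 0010); enqueue []

Fixpoint:
  val[0] = 1011
  val[1] = 0010
  val[2] = 1110
  val[3] = 1010
  val[4] = 1010
  val[5] = 0110

yes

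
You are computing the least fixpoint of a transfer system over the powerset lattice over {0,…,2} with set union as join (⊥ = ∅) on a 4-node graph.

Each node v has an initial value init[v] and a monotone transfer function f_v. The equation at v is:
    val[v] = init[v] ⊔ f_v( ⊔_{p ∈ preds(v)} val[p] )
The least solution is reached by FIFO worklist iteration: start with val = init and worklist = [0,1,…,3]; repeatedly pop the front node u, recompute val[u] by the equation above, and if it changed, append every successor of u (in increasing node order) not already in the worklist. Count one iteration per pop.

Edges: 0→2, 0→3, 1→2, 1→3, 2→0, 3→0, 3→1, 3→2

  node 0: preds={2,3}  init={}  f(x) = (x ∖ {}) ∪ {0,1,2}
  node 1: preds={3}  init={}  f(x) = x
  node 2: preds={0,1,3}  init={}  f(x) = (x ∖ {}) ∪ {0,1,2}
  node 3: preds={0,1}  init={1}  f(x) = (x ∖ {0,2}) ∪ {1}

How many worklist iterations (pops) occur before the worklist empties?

5

Worklist (5 pops):
  #1 pop 0: in={1} → {0,1,2} (was {}); enqueue []
  #2 pop 1: in={1} → {1} (was {}); enqueue []
  #3 pop 2: in={0,1,2} → {0,1,2} (was {}); enqueue [0]
  #4 pop 3: in={0,1,2} → {1} (no change)
  #5 pop 0: in={0,1,2} → {0,1,2} (no change)

Fixpoint:
  val[0] = {0,1,2}
  val[1] = {1}
  val[2] = {0,1,2}
  val[3] = {1}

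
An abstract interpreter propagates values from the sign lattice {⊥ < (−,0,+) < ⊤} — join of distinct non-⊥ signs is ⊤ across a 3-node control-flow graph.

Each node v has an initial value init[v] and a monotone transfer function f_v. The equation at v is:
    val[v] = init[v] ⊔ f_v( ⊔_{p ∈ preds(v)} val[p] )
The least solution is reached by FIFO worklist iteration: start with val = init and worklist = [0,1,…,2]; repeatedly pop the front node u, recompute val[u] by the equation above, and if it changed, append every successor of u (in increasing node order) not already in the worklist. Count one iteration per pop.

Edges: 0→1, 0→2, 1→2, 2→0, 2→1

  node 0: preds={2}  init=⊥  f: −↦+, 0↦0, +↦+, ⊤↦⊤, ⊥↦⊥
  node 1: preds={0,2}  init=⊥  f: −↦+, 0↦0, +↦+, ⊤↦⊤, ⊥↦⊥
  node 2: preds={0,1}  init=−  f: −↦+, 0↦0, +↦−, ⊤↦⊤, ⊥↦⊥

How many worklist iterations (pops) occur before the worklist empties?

6

Trace (6 dequeues):
  [1] u=0 | in − | out + | prev ⊥ | push {}
  [2] u=1 | in ⊤ | out ⊤ | prev ⊥ | push {}
  [3] u=2 | in ⊤ | out ⊤ | prev − | push {0,1}
  [4] u=0 | in ⊤ | out ⊤ | prev + | push {2}
  [5] u=1 | in ⊤ | out ⊤ | ==
  [6] u=2 | in ⊤ | out ⊤ | ==

Converged values:
  [0] ⊤
  [1] ⊤
  [2] ⊤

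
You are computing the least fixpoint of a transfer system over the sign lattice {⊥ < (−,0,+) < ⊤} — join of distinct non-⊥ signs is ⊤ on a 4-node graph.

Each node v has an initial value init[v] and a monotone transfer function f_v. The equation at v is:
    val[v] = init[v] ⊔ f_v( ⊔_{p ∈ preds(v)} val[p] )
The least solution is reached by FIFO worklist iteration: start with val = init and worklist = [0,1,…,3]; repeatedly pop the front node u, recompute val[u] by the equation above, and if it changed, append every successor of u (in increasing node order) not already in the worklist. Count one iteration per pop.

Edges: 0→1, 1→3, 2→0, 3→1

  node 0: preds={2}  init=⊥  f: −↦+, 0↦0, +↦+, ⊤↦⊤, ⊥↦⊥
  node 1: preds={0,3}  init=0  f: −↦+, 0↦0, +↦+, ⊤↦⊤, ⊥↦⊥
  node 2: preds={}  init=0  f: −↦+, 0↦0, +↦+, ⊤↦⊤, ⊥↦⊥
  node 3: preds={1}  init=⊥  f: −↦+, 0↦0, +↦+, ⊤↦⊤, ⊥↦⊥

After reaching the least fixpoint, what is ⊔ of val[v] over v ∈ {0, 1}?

0

Worklist (5 pops):
  #1 pop 0: in=0 → 0 (was ⊥); enqueue []
  #2 pop 1: in=0 → 0 (no change)
  #3 pop 2: in=⊥ → 0 (no change)
  #4 pop 3: in=0 → 0 (was ⊥); enqueue [1]
  #5 pop 1: in=0 → 0 (no change)

Fixpoint:
  val[0] = 0
  val[1] = 0
  val[2] = 0
  val[3] = 0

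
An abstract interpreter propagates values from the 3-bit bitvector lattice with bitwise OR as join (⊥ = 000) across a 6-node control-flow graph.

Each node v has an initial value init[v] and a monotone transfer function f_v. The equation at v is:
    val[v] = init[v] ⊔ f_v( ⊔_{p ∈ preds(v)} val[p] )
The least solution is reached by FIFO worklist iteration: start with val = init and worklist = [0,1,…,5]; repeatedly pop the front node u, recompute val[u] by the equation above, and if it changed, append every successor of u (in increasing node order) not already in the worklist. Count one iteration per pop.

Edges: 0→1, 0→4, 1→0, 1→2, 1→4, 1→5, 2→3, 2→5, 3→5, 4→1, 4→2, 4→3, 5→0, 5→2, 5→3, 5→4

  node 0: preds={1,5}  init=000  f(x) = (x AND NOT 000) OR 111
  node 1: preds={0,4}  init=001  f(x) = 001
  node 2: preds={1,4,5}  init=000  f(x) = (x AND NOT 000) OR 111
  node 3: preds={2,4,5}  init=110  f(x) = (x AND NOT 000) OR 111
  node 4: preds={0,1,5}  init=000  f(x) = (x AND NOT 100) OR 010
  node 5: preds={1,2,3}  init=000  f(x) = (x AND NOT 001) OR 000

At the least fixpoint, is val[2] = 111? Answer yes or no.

yes

Trace (11 dequeues):
  [1] u=0 | in 001 | out 111 | prev 000 | push {}
  [2] u=1 | in 111 | out 001 | ==
  [3] u=2 | in 001 | out 111 | prev 000 | push {}
  [4] u=3 | in 111 | out 111 | prev 110 | push {}
  [5] u=4 | in 111 | out 011 | prev 000 | push {1,2,3}
  [6] u=5 | in 111 | out 110 | prev 000 | push {0,4}
  [7] u=1 | in 111 | out 001 | ==
  [8] u=2 | in 111 | out 111 | ==
  [9] u=3 | in 111 | out 111 | ==
  [10] u=0 | in 111 | out 111 | ==
  [11] u=4 | in 111 | out 011 | ==

Converged values:
  [0] 111
  [1] 001
  [2] 111
  [3] 111
  [4] 011
  [5] 110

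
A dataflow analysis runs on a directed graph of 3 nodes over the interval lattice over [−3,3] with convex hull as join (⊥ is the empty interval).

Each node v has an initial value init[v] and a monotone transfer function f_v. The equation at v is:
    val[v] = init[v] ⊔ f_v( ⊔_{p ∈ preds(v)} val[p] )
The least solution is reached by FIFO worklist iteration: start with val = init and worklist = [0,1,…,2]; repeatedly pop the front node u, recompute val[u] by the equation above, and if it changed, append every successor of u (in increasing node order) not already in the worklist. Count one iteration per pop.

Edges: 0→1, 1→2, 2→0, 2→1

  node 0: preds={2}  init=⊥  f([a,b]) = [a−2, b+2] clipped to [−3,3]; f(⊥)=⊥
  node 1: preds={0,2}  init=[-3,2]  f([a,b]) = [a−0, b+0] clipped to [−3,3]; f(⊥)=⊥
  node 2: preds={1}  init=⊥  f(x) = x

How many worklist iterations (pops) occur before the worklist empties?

8

Trace (8 dequeues):
  [1] u=0 | in ⊥ | out ⊥ | ==
  [2] u=1 | in ⊥ | out [-3,2] | ==
  [3] u=2 | in [-3,2] | out [-3,2] | prev ⊥ | push {0,1}
  [4] u=0 | in [-3,2] | out [-3,3] | prev ⊥ | push {}
  [5] u=1 | in [-3,3] | out [-3,3] | prev [-3,2] | push {2}
  [6] u=2 | in [-3,3] | out [-3,3] | prev [-3,2] | push {0,1}
  [7] u=0 | in [-3,3] | out [-3,3] | ==
  [8] u=1 | in [-3,3] | out [-3,3] | ==

Converged values:
  [0] [-3,3]
  [1] [-3,3]
  [2] [-3,3]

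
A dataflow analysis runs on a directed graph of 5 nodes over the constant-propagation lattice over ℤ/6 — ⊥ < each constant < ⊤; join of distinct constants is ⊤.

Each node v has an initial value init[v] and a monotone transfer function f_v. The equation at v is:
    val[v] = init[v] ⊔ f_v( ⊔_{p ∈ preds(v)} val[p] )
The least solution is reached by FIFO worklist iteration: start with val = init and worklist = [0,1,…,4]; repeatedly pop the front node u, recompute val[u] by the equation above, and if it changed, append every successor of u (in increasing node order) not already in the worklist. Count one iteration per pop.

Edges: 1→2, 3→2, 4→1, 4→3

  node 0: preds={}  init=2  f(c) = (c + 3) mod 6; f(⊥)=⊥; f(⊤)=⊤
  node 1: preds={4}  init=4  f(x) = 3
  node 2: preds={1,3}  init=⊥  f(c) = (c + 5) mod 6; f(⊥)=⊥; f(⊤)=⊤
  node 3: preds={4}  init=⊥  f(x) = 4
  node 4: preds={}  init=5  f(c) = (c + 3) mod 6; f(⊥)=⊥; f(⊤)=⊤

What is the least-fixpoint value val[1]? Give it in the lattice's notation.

Worklist (6 pops):
  #1 pop 0: in=⊥ → 2 (no change)
  #2 pop 1: in=5 → ⊤ (was 4); enqueue []
  #3 pop 2: in=⊤ → ⊤ (was ⊥); enqueue []
  #4 pop 3: in=5 → 4 (was ⊥); enqueue [2]
  #5 pop 4: in=⊥ → 5 (no change)
  #6 pop 2: in=⊤ → ⊤ (no change)

Fixpoint:
  val[0] = 2
  val[1] = ⊤
  val[2] = ⊤
  val[3] = 4
  val[4] = 5

⊤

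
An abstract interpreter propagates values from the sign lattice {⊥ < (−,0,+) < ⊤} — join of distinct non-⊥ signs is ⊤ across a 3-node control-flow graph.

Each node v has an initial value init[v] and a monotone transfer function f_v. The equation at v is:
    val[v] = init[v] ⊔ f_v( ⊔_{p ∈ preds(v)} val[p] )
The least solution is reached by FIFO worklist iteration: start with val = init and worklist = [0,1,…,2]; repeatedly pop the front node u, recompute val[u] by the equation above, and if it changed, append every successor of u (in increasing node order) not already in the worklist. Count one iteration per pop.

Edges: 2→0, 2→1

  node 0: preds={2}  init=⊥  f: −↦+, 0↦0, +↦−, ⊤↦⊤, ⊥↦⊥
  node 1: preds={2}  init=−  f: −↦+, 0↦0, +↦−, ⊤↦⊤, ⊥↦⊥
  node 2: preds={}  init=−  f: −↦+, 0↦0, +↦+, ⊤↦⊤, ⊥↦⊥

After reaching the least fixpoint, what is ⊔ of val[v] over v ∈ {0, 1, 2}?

⊤

Trace (3 dequeues):
  [1] u=0 | in − | out + | prev ⊥ | push {}
  [2] u=1 | in − | out ⊤ | prev − | push {}
  [3] u=2 | in ⊥ | out − | ==

Converged values:
  [0] +
  [1] ⊤
  [2] −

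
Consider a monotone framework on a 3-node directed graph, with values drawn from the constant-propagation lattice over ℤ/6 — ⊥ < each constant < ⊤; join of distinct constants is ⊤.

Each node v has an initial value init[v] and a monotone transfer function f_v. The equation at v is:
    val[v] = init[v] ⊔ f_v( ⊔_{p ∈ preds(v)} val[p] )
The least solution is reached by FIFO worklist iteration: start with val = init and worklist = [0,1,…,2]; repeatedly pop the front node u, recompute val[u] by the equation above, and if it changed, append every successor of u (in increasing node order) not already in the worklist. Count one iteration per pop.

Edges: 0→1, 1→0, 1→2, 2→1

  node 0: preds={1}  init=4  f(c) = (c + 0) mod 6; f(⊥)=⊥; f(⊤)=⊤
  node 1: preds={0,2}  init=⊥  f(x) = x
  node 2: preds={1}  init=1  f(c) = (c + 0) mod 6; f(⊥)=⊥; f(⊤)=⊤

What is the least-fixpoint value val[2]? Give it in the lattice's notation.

⊤

Worklist (5 pops):
  #1 pop 0: in=⊥ → 4 (no change)
  #2 pop 1: in=⊤ → ⊤ (was ⊥); enqueue [0]
  #3 pop 2: in=⊤ → ⊤ (was 1); enqueue [1]
  #4 pop 0: in=⊤ → ⊤ (was 4); enqueue []
  #5 pop 1: in=⊤ → ⊤ (no change)

Fixpoint:
  val[0] = ⊤
  val[1] = ⊤
  val[2] = ⊤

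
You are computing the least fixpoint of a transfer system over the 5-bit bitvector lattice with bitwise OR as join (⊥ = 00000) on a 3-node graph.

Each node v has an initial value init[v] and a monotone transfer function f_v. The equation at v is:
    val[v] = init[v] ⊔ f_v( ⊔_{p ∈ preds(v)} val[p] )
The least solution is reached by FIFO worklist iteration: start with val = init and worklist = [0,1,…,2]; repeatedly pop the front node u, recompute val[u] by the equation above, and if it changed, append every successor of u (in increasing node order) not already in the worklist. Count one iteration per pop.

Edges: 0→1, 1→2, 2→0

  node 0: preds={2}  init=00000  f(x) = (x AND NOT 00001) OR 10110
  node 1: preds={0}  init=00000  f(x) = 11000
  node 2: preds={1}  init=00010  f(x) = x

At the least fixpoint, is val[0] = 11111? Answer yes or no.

no

Iteration log — 5 steps:
  step 1. node 0  ⊔preds=00010  new=10110  old=00000  +wl: 
  step 2. node 1  ⊔preds=10110  new=11000  old=00000  +wl: 
  step 3. node 2  ⊔preds=11000  new=11010  old=00010  +wl: 0
  step 4. node 0  ⊔preds=11010  new=11110  old=10110  +wl: 1
  step 5. node 1  ⊔preds=11110  new=11000  stable

Least fixpoint reached:
  node 0: 11110
  node 1: 11000
  node 2: 11010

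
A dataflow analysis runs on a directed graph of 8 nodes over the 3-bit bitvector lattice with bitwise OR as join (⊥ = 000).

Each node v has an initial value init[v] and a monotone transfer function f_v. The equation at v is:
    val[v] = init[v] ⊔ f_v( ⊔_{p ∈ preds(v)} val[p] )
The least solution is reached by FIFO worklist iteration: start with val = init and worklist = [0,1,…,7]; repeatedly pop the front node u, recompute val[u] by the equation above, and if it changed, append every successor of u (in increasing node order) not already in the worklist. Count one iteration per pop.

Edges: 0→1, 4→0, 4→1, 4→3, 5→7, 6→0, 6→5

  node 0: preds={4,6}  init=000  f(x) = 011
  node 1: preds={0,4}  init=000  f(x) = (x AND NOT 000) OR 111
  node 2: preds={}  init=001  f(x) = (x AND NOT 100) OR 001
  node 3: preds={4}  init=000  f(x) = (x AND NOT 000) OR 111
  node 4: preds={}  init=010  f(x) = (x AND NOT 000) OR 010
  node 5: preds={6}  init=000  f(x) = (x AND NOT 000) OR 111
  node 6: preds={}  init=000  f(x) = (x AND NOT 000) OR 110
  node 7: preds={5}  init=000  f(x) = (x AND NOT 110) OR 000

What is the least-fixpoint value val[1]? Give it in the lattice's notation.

Iteration log — 10 steps:
  step 1. node 0  ⊔preds=010  new=011  old=000  +wl: 
  step 2. node 1  ⊔preds=011  new=111  old=000  +wl: 
  step 3. node 2  ⊔preds=000  new=001  stable
  step 4. node 3  ⊔preds=010  new=111  old=000  +wl: 
  step 5. node 4  ⊔preds=000  new=010  stable
  step 6. node 5  ⊔preds=000  new=111  old=000  +wl: 
  step 7. node 6  ⊔preds=000  new=110  old=000  +wl: 0,5
  step 8. node 7  ⊔preds=111  new=001  old=000  +wl: 
  step 9. node 0  ⊔preds=110  new=011  stable
  step 10. node 5  ⊔preds=110  new=111  stable

Least fixpoint reached:
  node 0: 011
  node 1: 111
  node 2: 001
  node 3: 111
  node 4: 010
  node 5: 111
  node 6: 110
  node 7: 001

111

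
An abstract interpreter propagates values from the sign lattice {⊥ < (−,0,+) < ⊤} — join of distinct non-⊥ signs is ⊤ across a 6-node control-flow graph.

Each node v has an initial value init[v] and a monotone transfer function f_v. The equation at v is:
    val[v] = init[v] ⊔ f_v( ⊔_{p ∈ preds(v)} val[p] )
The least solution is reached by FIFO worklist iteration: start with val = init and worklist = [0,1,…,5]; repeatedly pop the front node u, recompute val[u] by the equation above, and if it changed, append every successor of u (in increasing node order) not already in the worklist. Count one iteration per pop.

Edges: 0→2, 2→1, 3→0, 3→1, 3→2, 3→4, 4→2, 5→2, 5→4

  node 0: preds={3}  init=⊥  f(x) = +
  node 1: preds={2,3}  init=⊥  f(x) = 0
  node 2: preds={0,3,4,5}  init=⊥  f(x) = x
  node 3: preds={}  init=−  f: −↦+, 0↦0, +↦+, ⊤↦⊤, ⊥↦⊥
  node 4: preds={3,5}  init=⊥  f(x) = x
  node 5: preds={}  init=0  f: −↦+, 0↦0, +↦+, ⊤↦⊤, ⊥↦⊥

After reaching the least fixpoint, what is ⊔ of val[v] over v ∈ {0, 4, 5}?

Trace (8 dequeues):
  [1] u=0 | in − | out + | prev ⊥ | push {}
  [2] u=1 | in − | out 0 | prev ⊥ | push {}
  [3] u=2 | in ⊤ | out ⊤ | prev ⊥ | push {1}
  [4] u=3 | in ⊥ | out − | ==
  [5] u=4 | in ⊤ | out ⊤ | prev ⊥ | push {2}
  [6] u=5 | in ⊥ | out 0 | ==
  [7] u=1 | in ⊤ | out 0 | ==
  [8] u=2 | in ⊤ | out ⊤ | ==

Converged values:
  [0] +
  [1] 0
  [2] ⊤
  [3] −
  [4] ⊤
  [5] 0

⊤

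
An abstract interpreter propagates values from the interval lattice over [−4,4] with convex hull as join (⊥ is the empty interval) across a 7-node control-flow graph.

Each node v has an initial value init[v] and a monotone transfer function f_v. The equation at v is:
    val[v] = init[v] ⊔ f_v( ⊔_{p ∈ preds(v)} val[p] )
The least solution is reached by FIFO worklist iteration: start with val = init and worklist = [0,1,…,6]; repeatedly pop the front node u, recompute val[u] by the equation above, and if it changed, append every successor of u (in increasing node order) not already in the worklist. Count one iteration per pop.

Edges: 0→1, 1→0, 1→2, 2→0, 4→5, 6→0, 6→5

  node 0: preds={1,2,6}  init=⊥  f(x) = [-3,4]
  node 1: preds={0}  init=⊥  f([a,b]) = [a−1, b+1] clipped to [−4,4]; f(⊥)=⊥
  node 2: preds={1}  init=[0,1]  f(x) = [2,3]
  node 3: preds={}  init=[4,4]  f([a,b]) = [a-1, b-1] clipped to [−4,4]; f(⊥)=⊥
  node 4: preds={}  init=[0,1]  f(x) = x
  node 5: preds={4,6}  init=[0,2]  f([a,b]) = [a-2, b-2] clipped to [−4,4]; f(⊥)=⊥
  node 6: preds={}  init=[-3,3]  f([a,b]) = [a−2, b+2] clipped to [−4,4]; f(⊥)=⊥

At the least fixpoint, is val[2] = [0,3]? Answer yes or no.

yes

Trace (8 dequeues):
  [1] u=0 | in [-3,3] | out [-3,4] | prev ⊥ | push {}
  [2] u=1 | in [-3,4] | out [-4,4] | prev ⊥ | push {0}
  [3] u=2 | in [-4,4] | out [0,3] | prev [0,1] | push {}
  [4] u=3 | in ⊥ | out [4,4] | ==
  [5] u=4 | in ⊥ | out [0,1] | ==
  [6] u=5 | in [-3,3] | out [-4,2] | prev [0,2] | push {}
  [7] u=6 | in ⊥ | out [-3,3] | ==
  [8] u=0 | in [-4,4] | out [-3,4] | ==

Converged values:
  [0] [-3,4]
  [1] [-4,4]
  [2] [0,3]
  [3] [4,4]
  [4] [0,1]
  [5] [-4,2]
  [6] [-3,3]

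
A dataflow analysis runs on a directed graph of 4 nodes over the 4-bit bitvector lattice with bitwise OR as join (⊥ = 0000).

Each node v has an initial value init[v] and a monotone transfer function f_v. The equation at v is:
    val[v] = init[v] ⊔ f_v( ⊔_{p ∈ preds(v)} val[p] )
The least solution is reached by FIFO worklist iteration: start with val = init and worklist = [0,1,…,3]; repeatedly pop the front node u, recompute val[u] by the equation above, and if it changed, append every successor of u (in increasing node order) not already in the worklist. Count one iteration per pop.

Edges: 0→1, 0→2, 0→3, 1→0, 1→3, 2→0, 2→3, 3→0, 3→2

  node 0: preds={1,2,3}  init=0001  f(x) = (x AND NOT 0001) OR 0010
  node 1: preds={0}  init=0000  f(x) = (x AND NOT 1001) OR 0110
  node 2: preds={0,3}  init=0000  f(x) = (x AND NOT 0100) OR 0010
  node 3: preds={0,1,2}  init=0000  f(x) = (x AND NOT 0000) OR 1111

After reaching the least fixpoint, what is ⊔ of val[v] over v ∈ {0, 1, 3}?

1111

Worklist (9 pops):
  #1 pop 0: in=0000 → 0011 (was 0001); enqueue []
  #2 pop 1: in=0011 → 0110 (was 0000); enqueue [0]
  #3 pop 2: in=0011 → 0011 (was 0000); enqueue []
  #4 pop 3: in=0111 → 1111 (was 0000); enqueue [2]
  #5 pop 0: in=1111 → 1111 (was 0011); enqueue [1,3]
  #6 pop 2: in=1111 → 1011 (was 0011); enqueue [0]
  #7 pop 1: in=1111 → 0110 (no change)
  #8 pop 3: in=1111 → 1111 (no change)
  #9 pop 0: in=1111 → 1111 (no change)

Fixpoint:
  val[0] = 1111
  val[1] = 0110
  val[2] = 1011
  val[3] = 1111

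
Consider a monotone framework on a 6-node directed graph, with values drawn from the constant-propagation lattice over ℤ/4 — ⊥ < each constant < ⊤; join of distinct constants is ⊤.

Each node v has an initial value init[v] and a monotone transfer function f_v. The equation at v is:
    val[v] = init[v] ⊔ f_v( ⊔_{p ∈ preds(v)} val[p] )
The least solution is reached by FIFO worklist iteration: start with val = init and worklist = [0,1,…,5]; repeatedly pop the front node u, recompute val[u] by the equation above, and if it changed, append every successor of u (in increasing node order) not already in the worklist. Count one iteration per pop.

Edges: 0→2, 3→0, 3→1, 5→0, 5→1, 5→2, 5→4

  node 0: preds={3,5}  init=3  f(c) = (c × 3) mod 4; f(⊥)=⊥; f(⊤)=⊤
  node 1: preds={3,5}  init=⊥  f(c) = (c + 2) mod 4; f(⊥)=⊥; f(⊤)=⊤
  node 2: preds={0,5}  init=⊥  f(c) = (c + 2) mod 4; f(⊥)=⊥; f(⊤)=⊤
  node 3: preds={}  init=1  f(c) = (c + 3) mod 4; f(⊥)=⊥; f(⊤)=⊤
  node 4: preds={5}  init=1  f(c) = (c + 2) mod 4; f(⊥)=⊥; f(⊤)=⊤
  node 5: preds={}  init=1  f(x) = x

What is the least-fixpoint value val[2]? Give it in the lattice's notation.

⊤

Trace (6 dequeues):
  [1] u=0 | in 1 | out 3 | ==
  [2] u=1 | in 1 | out 3 | prev ⊥ | push {}
  [3] u=2 | in ⊤ | out ⊤ | prev ⊥ | push {}
  [4] u=3 | in ⊥ | out 1 | ==
  [5] u=4 | in 1 | out ⊤ | prev 1 | push {}
  [6] u=5 | in ⊥ | out 1 | ==

Converged values:
  [0] 3
  [1] 3
  [2] ⊤
  [3] 1
  [4] ⊤
  [5] 1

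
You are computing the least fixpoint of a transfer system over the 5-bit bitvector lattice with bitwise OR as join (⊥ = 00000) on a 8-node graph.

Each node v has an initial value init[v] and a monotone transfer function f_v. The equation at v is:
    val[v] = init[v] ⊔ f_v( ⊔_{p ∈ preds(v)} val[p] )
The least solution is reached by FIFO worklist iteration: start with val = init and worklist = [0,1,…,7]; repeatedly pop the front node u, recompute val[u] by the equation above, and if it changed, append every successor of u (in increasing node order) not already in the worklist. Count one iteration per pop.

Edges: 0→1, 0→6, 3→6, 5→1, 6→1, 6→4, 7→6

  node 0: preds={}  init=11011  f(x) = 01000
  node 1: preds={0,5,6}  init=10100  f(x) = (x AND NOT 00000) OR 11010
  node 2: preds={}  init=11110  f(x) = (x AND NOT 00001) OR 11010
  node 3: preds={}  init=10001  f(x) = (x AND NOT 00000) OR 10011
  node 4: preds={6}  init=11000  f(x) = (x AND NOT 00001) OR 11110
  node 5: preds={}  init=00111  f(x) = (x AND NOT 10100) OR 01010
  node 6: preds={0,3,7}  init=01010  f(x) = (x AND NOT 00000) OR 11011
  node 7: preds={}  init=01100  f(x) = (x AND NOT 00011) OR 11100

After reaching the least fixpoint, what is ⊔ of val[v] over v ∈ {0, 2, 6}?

Iteration log — 11 steps:
  step 1. node 0  ⊔preds=00000  new=11011  stable
  step 2. node 1  ⊔preds=11111  new=11111  old=10100  +wl: 
  step 3. node 2  ⊔preds=00000  new=11110  stable
  step 4. node 3  ⊔preds=00000  new=10011  old=10001  +wl: 
  step 5. node 4  ⊔preds=01010  new=11110  old=11000  +wl: 
  step 6. node 5  ⊔preds=00000  new=01111  old=00111  +wl: 1
  step 7. node 6  ⊔preds=11111  new=11111  old=01010  +wl: 4
  step 8. node 7  ⊔preds=00000  new=11100  old=01100  +wl: 6
  step 9. node 1  ⊔preds=11111  new=11111  stable
  step 10. node 4  ⊔preds=11111  new=11110  stable
  step 11. node 6  ⊔preds=11111  new=11111  stable

Least fixpoint reached:
  node 0: 11011
  node 1: 11111
  node 2: 11110
  node 3: 10011
  node 4: 11110
  node 5: 01111
  node 6: 11111
  node 7: 11100

11111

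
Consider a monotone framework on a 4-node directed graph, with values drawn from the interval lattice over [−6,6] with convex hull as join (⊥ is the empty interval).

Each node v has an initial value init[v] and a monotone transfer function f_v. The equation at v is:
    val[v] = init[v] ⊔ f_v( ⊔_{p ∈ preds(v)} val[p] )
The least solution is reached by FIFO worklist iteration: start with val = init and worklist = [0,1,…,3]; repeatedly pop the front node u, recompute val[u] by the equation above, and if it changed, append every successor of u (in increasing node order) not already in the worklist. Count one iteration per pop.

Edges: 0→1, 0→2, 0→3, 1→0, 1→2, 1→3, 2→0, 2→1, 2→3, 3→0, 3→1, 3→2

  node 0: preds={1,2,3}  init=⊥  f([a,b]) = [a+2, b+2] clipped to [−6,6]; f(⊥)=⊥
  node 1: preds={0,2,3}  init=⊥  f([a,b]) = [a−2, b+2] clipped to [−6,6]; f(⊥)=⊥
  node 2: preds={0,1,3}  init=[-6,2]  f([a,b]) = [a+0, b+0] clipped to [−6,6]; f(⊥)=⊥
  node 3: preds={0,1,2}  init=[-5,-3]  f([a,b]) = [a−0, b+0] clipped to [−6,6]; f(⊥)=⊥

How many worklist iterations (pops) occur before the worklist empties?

Trace (8 dequeues):
  [1] u=0 | in [-6,2] | out [-4,4] | prev ⊥ | push {}
  [2] u=1 | in [-6,4] | out [-6,6] | prev ⊥ | push {0}
  [3] u=2 | in [-6,6] | out [-6,6] | prev [-6,2] | push {1}
  [4] u=3 | in [-6,6] | out [-6,6] | prev [-5,-3] | push {2}
  [5] u=0 | in [-6,6] | out [-4,6] | prev [-4,4] | push {3}
  [6] u=1 | in [-6,6] | out [-6,6] | ==
  [7] u=2 | in [-6,6] | out [-6,6] | ==
  [8] u=3 | in [-6,6] | out [-6,6] | ==

Converged values:
  [0] [-4,6]
  [1] [-6,6]
  [2] [-6,6]
  [3] [-6,6]

8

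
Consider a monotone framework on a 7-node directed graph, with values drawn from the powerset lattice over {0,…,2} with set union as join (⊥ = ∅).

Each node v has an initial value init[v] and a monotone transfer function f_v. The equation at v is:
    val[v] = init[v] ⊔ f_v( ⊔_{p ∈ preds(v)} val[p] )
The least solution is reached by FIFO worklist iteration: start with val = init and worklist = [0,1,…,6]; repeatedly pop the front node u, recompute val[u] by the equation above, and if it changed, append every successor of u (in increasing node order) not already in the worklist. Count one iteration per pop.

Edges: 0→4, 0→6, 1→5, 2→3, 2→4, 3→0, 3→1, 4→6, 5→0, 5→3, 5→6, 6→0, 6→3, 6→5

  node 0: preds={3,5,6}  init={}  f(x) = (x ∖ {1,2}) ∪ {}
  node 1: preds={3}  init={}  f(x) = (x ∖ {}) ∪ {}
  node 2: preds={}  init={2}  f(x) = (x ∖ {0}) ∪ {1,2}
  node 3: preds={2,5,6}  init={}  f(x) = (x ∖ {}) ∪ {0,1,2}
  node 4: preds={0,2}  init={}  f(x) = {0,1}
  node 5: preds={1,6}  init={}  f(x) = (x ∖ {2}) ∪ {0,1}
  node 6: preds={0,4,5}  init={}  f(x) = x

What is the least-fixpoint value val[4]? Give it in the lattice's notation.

{0,1}

Trace (13 dequeues):
  [1] u=0 | in {} | out {} | ==
  [2] u=1 | in {} | out {} | ==
  [3] u=2 | in {} | out {1,2} | prev {2} | push {}
  [4] u=3 | in {1,2} | out {0,1,2} | prev {} | push {0,1}
  [5] u=4 | in {1,2} | out {0,1} | prev {} | push {}
  [6] u=5 | in {} | out {0,1} | prev {} | push {3}
  [7] u=6 | in {0,1} | out {0,1} | prev {} | push {5}
  [8] u=0 | in {0,1,2} | out {0} | prev {} | push {4,6}
  [9] u=1 | in {0,1,2} | out {0,1,2} | prev {} | push {}
  [10] u=3 | in {0,1,2} | out {0,1,2} | ==
  [11] u=5 | in {0,1,2} | out {0,1} | ==
  [12] u=4 | in {0,1,2} | out {0,1} | ==
  [13] u=6 | in {0,1} | out {0,1} | ==

Converged values:
  [0] {0}
  [1] {0,1,2}
  [2] {1,2}
  [3] {0,1,2}
  [4] {0,1}
  [5] {0,1}
  [6] {0,1}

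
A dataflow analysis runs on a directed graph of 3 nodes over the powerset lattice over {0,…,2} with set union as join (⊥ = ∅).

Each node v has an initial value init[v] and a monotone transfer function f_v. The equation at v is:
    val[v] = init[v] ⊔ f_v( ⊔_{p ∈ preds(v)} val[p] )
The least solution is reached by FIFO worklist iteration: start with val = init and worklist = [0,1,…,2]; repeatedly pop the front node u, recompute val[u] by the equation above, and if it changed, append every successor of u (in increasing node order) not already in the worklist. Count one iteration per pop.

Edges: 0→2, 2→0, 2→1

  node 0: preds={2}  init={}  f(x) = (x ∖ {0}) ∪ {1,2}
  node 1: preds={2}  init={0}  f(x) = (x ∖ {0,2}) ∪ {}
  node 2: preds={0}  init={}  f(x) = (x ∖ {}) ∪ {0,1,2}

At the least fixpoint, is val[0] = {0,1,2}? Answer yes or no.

Worklist (5 pops):
  #1 pop 0: in={} → {1,2} (was {}); enqueue []
  #2 pop 1: in={} → {0} (no change)
  #3 pop 2: in={1,2} → {0,1,2} (was {}); enqueue [0,1]
  #4 pop 0: in={0,1,2} → {1,2} (no change)
  #5 pop 1: in={0,1,2} → {0,1} (was {0}); enqueue []

Fixpoint:
  val[0] = {1,2}
  val[1] = {0,1}
  val[2] = {0,1,2}

no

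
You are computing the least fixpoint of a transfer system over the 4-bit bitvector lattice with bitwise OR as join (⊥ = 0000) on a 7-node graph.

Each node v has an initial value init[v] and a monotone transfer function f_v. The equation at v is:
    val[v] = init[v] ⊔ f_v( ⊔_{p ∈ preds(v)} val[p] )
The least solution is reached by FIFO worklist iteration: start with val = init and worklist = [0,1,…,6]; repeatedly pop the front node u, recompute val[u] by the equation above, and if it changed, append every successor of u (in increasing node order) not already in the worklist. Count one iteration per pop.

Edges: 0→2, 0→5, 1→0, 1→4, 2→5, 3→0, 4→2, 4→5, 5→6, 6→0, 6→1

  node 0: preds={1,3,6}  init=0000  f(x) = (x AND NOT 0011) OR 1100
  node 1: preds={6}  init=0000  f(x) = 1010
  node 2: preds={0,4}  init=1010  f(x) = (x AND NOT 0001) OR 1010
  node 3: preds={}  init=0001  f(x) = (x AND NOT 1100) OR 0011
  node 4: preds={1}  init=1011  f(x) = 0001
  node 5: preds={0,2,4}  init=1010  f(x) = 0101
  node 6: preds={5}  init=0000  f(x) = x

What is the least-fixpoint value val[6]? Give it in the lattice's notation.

Trace (9 dequeues):
  [1] u=0 | in 0001 | out 1100 | prev 0000 | push {}
  [2] u=1 | in 0000 | out 1010 | prev 0000 | push {0}
  [3] u=2 | in 1111 | out 1110 | prev 1010 | push {}
  [4] u=3 | in 0000 | out 0011 | prev 0001 | push {}
  [5] u=4 | in 1010 | out 1011 | ==
  [6] u=5 | in 1111 | out 1111 | prev 1010 | push {}
  [7] u=6 | in 1111 | out 1111 | prev 0000 | push {1}
  [8] u=0 | in 1111 | out 1100 | ==
  [9] u=1 | in 1111 | out 1010 | ==

Converged values:
  [0] 1100
  [1] 1010
  [2] 1110
  [3] 0011
  [4] 1011
  [5] 1111
  [6] 1111

1111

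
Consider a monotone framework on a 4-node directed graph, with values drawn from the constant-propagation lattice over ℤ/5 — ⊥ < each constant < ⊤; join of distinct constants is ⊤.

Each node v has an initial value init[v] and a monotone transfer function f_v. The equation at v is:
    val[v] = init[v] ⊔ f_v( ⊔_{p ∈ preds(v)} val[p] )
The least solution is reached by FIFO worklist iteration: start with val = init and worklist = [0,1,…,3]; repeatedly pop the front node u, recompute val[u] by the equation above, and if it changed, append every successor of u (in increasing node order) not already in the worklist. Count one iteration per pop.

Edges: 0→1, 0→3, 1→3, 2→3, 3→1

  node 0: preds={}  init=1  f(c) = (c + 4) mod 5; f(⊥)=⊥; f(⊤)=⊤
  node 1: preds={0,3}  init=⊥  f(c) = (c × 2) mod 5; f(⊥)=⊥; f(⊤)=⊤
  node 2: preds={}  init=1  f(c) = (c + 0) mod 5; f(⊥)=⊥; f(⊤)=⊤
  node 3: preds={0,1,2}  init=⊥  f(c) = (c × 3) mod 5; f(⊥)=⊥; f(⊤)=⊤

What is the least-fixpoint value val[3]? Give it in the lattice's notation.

Worklist (6 pops):
  #1 pop 0: in=⊥ → 1 (no change)
  #2 pop 1: in=1 → 2 (was ⊥); enqueue []
  #3 pop 2: in=⊥ → 1 (no change)
  #4 pop 3: in=⊤ → ⊤ (was ⊥); enqueue [1]
  #5 pop 1: in=⊤ → ⊤ (was 2); enqueue [3]
  #6 pop 3: in=⊤ → ⊤ (no change)

Fixpoint:
  val[0] = 1
  val[1] = ⊤
  val[2] = 1
  val[3] = ⊤

⊤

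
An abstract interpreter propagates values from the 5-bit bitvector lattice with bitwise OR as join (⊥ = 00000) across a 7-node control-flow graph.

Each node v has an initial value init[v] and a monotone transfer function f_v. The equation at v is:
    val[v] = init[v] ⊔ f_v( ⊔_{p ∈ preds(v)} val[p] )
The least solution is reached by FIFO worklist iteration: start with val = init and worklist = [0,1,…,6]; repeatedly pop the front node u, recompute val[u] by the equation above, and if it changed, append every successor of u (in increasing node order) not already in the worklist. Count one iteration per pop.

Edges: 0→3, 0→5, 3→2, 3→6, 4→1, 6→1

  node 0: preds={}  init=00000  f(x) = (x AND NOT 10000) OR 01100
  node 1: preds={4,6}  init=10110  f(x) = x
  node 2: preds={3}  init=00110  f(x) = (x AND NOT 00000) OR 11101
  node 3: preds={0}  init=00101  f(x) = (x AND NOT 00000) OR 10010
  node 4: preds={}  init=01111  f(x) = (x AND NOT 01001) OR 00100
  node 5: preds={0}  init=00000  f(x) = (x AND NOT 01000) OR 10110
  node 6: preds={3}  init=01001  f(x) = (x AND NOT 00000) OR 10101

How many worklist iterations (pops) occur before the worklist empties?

Iteration log — 9 steps:
  step 1. node 0  ⊔preds=00000  new=01100  old=00000  +wl: 
  step 2. node 1  ⊔preds=01111  new=11111  old=10110  +wl: 
  step 3. node 2  ⊔preds=00101  new=11111  old=00110  +wl: 
  step 4. node 3  ⊔preds=01100  new=11111  old=00101  +wl: 2
  step 5. node 4  ⊔preds=00000  new=01111  stable
  step 6. node 5  ⊔preds=01100  new=10110  old=00000  +wl: 
  step 7. node 6  ⊔preds=11111  new=11111  old=01001  +wl: 1
  step 8. node 2  ⊔preds=11111  new=11111  stable
  step 9. node 1  ⊔preds=11111  new=11111  stable

Least fixpoint reached:
  node 0: 01100
  node 1: 11111
  node 2: 11111
  node 3: 11111
  node 4: 01111
  node 5: 10110
  node 6: 11111

9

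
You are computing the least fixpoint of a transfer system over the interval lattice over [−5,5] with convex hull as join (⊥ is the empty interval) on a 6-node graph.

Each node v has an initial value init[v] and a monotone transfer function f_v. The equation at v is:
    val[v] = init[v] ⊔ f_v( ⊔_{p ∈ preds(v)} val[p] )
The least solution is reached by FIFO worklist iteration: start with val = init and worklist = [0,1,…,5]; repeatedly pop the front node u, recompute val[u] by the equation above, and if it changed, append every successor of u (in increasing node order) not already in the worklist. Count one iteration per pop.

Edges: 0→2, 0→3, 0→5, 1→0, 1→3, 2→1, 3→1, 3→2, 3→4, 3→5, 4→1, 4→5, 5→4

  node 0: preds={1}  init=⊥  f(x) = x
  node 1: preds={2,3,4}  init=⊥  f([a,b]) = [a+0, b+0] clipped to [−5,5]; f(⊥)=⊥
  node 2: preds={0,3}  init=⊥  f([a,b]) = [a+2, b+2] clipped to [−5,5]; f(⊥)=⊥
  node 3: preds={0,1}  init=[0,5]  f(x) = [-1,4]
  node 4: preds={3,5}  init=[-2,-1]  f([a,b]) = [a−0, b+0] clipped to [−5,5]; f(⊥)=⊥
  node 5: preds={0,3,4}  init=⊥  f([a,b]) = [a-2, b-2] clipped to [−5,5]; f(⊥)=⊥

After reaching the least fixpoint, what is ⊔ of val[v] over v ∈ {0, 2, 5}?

Trace (25 dequeues):
  [1] u=0 | in ⊥ | out ⊥ | ==
  [2] u=1 | in [-2,5] | out [-2,5] | prev ⊥ | push {0}
  [3] u=2 | in [0,5] | out [2,5] | prev ⊥ | push {1}
  [4] u=3 | in [-2,5] | out [-1,5] | prev [0,5] | push {2}
  [5] u=4 | in [-1,5] | out [-2,5] | prev [-2,-1] | push {}
  [6] u=5 | in [-2,5] | out [-4,3] | prev ⊥ | push {4}
  [7] u=0 | in [-2,5] | out [-2,5] | prev ⊥ | push {3,5}
  [8] u=1 | in [-2,5] | out [-2,5] | ==
  [9] u=2 | in [-2,5] | out [0,5] | prev [2,5] | push {1}
  [10] u=4 | in [-4,5] | out [-4,5] | prev [-2,5] | push {}
  [11] u=3 | in [-2,5] | out [-1,5] | ==
  [12] u=5 | in [-4,5] | out [-5,3] | prev [-4,3] | push {4}
  [13] u=1 | in [-4,5] | out [-4,5] | prev [-2,5] | push {0,3}
  [14] u=4 | in [-5,5] | out [-5,5] | prev [-4,5] | push {1,5}
  [15] u=0 | in [-4,5] | out [-4,5] | prev [-2,5] | push {2}
  [16] u=3 | in [-4,5] | out [-1,5] | ==
  [17] u=1 | in [-5,5] | out [-5,5] | prev [-4,5] | push {0,3}
  [18] u=5 | in [-5,5] | out [-5,3] | ==
  [19] u=2 | in [-4,5] | out [-2,5] | prev [0,5] | push {1}
  [20] u=0 | in [-5,5] | out [-5,5] | prev [-4,5] | push {2,5}
  [21] u=3 | in [-5,5] | out [-1,5] | ==
  [22] u=1 | in [-5,5] | out [-5,5] | ==
  [23] u=2 | in [-5,5] | out [-3,5] | prev [-2,5] | push {1}
  [24] u=5 | in [-5,5] | out [-5,3] | ==
  [25] u=1 | in [-5,5] | out [-5,5] | ==

Converged values:
  [0] [-5,5]
  [1] [-5,5]
  [2] [-3,5]
  [3] [-1,5]
  [4] [-5,5]
  [5] [-5,3]

[-5,5]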